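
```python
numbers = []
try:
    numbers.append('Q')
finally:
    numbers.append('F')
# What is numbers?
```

Step-by-step execution trace:
1. try: `numbers.append('Q')` → numbers = ['Q'].
2. The try body completes without raising.
3. finally always runs: `numbers.append('F')` → numbers = ['Q', 'F'].
Result: ['Q', 'F']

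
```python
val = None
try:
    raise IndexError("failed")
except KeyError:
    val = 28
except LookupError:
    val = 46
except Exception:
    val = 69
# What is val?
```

Step-by-step execution trace:
1. `raise IndexError(...)` raises IndexError.
2. `except KeyError` does not match (IndexError is not a subclass of KeyError); skipped.
3. `except LookupError` matches (IndexError is a subclass of LookupError) → val = 46.
4. `except Exception` is not reached.
Result: 46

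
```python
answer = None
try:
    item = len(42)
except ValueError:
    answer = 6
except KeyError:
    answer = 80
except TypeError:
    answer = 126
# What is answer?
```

Step-by-step execution trace:
1. `item = len(42)` raises TypeError.
2. `except ValueError` does not match TypeError; skipped.
3. `except KeyError` does not match TypeError; skipped.
4. `except TypeError` matches → answer = 126.
Result: 126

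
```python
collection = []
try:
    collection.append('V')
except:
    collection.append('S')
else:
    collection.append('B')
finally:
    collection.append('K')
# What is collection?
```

Step-by-step execution trace:
1. try: `collection.append('V')` → collection = ['V']. No exception raised.
2. `except` is skipped.
3. `else` runs: `collection.append('B')` → collection = ['V', 'B'].
4. `finally` always runs: `collection.append('K')` → collection = ['V', 'B', 'K'].
Result: ['V', 'B', 'K']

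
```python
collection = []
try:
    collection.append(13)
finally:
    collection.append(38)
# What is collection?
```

Step-by-step execution trace:
1. try: `collection.append(13)` → collection = [13].
2. The try body completes without raising.
3. finally always runs: `collection.append(38)` → collection = [13, 38].
Result: [13, 38]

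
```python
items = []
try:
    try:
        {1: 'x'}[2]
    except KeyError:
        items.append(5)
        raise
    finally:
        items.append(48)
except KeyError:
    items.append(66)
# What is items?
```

Step-by-step execution trace:
1. Inner try: `{1: 'x'}[2]` raises KeyError.
2. Inner `except KeyError` matches → `items.append(5)` → items = [5].
3. bare `raise` re-raises KeyError.
4. Inner `finally` runs during unwinding: `items.append(48)` → items = [5, 48].
5. Outer `except KeyError` matches → `items.append(66)` → items = [5, 48, 66].
Result: [5, 48, 66]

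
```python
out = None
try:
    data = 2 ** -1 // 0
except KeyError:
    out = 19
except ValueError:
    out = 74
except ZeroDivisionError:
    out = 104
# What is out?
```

Step-by-step execution trace:
1. `data = 2 ** -1 // 0` raises ZeroDivisionError.
2. `except KeyError` does not match ZeroDivisionError; skipped.
3. `except ValueError` does not match ZeroDivisionError; skipped.
4. `except ZeroDivisionError` matches → out = 104.
Result: 104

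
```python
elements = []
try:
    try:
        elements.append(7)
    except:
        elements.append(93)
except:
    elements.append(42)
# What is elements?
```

Step-by-step execution trace:
1. Inner try: `elements.append(7)` → elements = [7]. No exception raised.
2. Inner `except` is skipped.
3. Inner try completes normally; outer `except` is skipped.
Result: [7]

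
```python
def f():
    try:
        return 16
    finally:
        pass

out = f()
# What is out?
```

Step-by-step execution trace:
1. `f()` enters try: `return 16` sets pending return value 16.
2. Before returning, `finally: pass` runs (no effect).
3. f() returns 16 → out = 16.
Result: 16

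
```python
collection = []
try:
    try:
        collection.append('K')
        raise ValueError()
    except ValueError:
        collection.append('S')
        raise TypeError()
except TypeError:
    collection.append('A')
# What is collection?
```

Step-by-step execution trace:
1. Inner try: `collection.append('K')` → collection = ['K'].
2. `raise ValueError()` raises ValueError.
3. Inner `except ValueError` matches → `collection.append('S')` → collection = ['K', 'S'].
4. `raise TypeError()` raises TypeError; propagates to outer try.
5. Outer `except TypeError` matches → `collection.append('A')` → collection = ['K', 'S', 'A'].
Result: ['K', 'S', 'A']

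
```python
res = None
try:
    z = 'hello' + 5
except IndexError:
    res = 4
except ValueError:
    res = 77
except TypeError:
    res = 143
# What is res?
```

Step-by-step execution trace:
1. `z = 'hello' + 5` raises TypeError.
2. `except IndexError` does not match TypeError; skipped.
3. `except ValueError` does not match TypeError; skipped.
4. `except TypeError` matches → res = 143.
Result: 143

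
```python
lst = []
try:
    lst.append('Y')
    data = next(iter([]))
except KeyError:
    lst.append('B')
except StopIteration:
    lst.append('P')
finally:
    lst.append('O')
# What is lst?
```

Step-by-step execution trace:
1. try: `lst.append('Y')` → lst = ['Y'].
2. `data = next(iter([]))` raises StopIteration.
3. `except KeyError` does not match StopIteration; skipped.
4. `except StopIteration` matches → `lst.append('P')` → lst = ['Y', 'P'].
5. finally always runs: `lst.append('O')` → lst = ['Y', 'P', 'O'].
Result: ['Y', 'P', 'O']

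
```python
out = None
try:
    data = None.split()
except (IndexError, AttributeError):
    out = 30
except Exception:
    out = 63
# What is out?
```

Step-by-step execution trace:
1. `data = None.split()` raises AttributeError.
2. `except (IndexError, AttributeError)` matches (AttributeError is in the tuple) → out = 30.
3. `except Exception` is not reached.
Result: 30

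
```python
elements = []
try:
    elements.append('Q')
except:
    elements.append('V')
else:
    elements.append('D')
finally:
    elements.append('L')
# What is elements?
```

Step-by-step execution trace:
1. try: `elements.append('Q')` → elements = ['Q']. No exception raised.
2. `except` is skipped.
3. `else` runs: `elements.append('D')` → elements = ['Q', 'D'].
4. `finally` always runs: `elements.append('L')` → elements = ['Q', 'D', 'L'].
Result: ['Q', 'D', 'L']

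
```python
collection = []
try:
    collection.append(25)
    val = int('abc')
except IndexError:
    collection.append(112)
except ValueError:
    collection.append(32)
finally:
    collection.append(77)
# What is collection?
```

Step-by-step execution trace:
1. try: `collection.append(25)` → collection = [25].
2. `val = int('abc')` raises ValueError.
3. `except IndexError` does not match ValueError; skipped.
4. `except ValueError` matches → `collection.append(32)` → collection = [25, 32].
5. finally always runs: `collection.append(77)` → collection = [25, 32, 77].
Result: [25, 32, 77]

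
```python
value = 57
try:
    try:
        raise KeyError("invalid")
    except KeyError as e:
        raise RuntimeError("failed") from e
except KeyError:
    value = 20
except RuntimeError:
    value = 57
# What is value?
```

Step-by-step execution trace:
1. Inner try raises KeyError; inner `except KeyError as e` catches it.
2. `raise RuntimeError(...) from e` raises RuntimeError (KeyError is attached as __cause__, but only RuntimeError is active).
3. Outer `except KeyError` does not match RuntimeError; skipped.
4. Outer `except RuntimeError` matches → value = 57.
Result: 57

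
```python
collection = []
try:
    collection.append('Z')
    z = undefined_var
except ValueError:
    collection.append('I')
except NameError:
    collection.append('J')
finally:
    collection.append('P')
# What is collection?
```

Step-by-step execution trace:
1. try: `collection.append('Z')` → collection = ['Z'].
2. `z = undefined_var` raises NameError.
3. `except ValueError` does not match NameError; skipped.
4. `except NameError` matches → `collection.append('J')` → collection = ['Z', 'J'].
5. finally always runs: `collection.append('P')` → collection = ['Z', 'J', 'P'].
Result: ['Z', 'J', 'P']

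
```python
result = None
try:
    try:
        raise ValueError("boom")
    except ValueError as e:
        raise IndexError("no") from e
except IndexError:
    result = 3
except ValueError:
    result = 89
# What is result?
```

Step-by-step execution trace:
1. Inner try raises ValueError; inner `except ValueError as e` catches it.
2. `raise IndexError(...) from e` raises IndexError (ValueError is attached as __cause__, but only IndexError is active).
3. Outer `except IndexError` matches → result = 3.
4. `except ValueError` is not reached.
Result: 3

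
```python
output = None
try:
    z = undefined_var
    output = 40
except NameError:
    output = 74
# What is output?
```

Step-by-step execution trace:
1. `z = undefined_var` raises NameError.
2. `output = 40` is not reached.
3. `except NameError` matches → output = 74.
Result: 74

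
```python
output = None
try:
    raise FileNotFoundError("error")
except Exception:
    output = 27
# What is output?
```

Step-by-step execution trace:
1. `raise FileNotFoundError(...)` raises FileNotFoundError.
2. `except Exception` matches (FileNotFoundError is a subclass of Exception) → output = 27.
Result: 27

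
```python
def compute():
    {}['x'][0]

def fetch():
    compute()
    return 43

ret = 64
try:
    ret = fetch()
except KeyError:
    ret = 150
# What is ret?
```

Step-by-step execution trace:
1. ret starts at 64.
2. try: `fetch()` calls `compute()`.
3. `compute()` evaluates `{}['x'][0]`, which raises KeyError; it propagates through fetch (uncaught).
4. `return 43` in fetch is not reached; the assignment to ret does not complete.
5. `except KeyError` matches → ret = 150.
Result: 150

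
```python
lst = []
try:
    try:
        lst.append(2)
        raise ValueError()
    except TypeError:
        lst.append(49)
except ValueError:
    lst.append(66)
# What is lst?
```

Step-by-step execution trace:
1. Inner try: `lst.append(2)` → lst = [2].
2. `raise ValueError()` raises ValueError.
3. Inner `except TypeError` does not match ValueError; exception propagates to outer try.
4. Outer `except ValueError` matches → `lst.append(66)` → lst = [2, 66].
Result: [2, 66]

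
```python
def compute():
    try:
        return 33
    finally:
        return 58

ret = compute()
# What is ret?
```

Step-by-step execution trace:
1. `compute()` enters try: `return 33` sets pending return value 33.
2. Before returning, `finally: return 58` runs and overrides the pending return.
3. compute() returns 58 → ret = 58.
Result: 58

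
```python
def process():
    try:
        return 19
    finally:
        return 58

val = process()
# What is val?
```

Step-by-step execution trace:
1. `process()` enters try: `return 19` sets pending return value 19.
2. Before returning, `finally: return 58` runs and overrides the pending return.
3. process() returns 58 → val = 58.
Result: 58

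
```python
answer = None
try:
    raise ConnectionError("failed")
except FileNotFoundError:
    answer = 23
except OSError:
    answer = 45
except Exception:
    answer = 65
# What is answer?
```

Step-by-step execution trace:
1. `raise ConnectionError(...)` raises ConnectionError.
2. `except FileNotFoundError` does not match (ConnectionError is not a subclass of FileNotFoundError); skipped.
3. `except OSError` matches (ConnectionError is a subclass of OSError) → answer = 45.
4. `except Exception` is not reached.
Result: 45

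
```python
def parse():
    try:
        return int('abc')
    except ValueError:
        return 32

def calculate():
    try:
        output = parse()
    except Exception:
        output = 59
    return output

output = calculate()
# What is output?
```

Step-by-step execution trace:
1. `calculate()` calls `parse()`.
2. In parse: `int('abc')` raises ValueError; `except ValueError` catches it → returns 32.
3. In calculate: `output = parse()` → output = 32. No exception reaches calculate.
4. `except Exception` is skipped; calculate returns 32.
5. output = 32.
Result: 32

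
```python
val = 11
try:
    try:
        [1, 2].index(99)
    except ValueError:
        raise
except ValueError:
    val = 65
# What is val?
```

Step-by-step execution trace:
1. Inner try: `[1, 2].index(99)` raises ValueError.
2. Inner `except ValueError` matches; bare `raise` re-raises the same ValueError.
3. Outer `except ValueError` matches → val = 65.
Result: 65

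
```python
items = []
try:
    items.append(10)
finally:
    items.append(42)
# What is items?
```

Step-by-step execution trace:
1. try: `items.append(10)` → items = [10].
2. The try body completes without raising.
3. finally always runs: `items.append(42)` → items = [10, 42].
Result: [10, 42]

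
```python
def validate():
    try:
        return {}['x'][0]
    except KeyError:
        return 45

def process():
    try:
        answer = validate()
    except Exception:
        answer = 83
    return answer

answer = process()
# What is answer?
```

Step-by-step execution trace:
1. `process()` calls `validate()`.
2. In validate: `{}['x'][0]` raises KeyError; `except KeyError` catches it → returns 45.
3. In process: `answer = validate()` → answer = 45. No exception reaches process.
4. `except Exception` is skipped; process returns 45.
5. answer = 45.
Result: 45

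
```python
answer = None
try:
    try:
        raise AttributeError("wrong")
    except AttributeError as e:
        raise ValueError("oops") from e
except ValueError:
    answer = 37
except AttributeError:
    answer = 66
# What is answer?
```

Step-by-step execution trace:
1. Inner try raises AttributeError; inner `except AttributeError as e` catches it.
2. `raise ValueError(...) from e` raises ValueError (AttributeError is attached as __cause__, but only ValueError is active).
3. Outer `except ValueError` matches → answer = 37.
4. `except AttributeError` is not reached.
Result: 37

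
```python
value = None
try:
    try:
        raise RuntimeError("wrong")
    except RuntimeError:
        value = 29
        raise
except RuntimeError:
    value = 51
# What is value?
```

Step-by-step execution trace:
1. Inner try: `raise RuntimeError("wrong")` raises RuntimeError.
2. Inner `except RuntimeError` matches → value = 29.
3. bare `raise` re-raises the same RuntimeError.
4. Outer `except RuntimeError` matches → value = 51.
Result: 51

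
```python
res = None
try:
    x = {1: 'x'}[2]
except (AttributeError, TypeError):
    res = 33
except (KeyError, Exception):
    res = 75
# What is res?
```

Step-by-step execution trace:
1. `x = {1: 'x'}[2]` raises KeyError.
2. `except (AttributeError, TypeError)` does not match KeyError; skipped.
3. `except (KeyError, Exception)` matches (KeyError is in the tuple) → res = 75.
Result: 75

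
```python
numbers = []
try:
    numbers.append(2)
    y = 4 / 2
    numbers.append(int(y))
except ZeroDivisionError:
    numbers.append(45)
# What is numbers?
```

Step-by-step execution trace:
1. try: `numbers.append(2)` → numbers = [2].
2. `y = 4 / 2` → y = 2.0. No exception raised.
3. `numbers.append(int(y))` → numbers = [2, 2].
4. `except ZeroDivisionError` is skipped (no exception was raised).
Result: [2, 2]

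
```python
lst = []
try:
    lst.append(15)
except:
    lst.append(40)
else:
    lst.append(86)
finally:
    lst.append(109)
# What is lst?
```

Step-by-step execution trace:
1. try: `lst.append(15)` → lst = [15]. No exception raised.
2. `except` is skipped.
3. `else` runs: `lst.append(86)` → lst = [15, 86].
4. `finally` always runs: `lst.append(109)` → lst = [15, 86, 109].
Result: [15, 86, 109]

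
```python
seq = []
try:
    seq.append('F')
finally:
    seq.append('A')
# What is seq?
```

Step-by-step execution trace:
1. try: `seq.append('F')` → seq = ['F'].
2. The try body completes without raising.
3. finally always runs: `seq.append('A')` → seq = ['F', 'A'].
Result: ['F', 'A']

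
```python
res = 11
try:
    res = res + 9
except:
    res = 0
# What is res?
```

Step-by-step execution trace:
1. res starts at 11.
2. try: `res = res + 9` → res = 20. No exception raised.
3. `except` is skipped.
Result: 20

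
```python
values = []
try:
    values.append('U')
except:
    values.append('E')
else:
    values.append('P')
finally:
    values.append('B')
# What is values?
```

Step-by-step execution trace:
1. try: `values.append('U')` → values = ['U']. No exception raised.
2. `except` is skipped.
3. `else` runs: `values.append('P')` → values = ['U', 'P'].
4. `finally` always runs: `values.append('B')` → values = ['U', 'P', 'B'].
Result: ['U', 'P', 'B']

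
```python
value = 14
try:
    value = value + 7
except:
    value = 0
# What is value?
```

Step-by-step execution trace:
1. value starts at 14.
2. try: `value = value + 7` → value = 21. No exception raised.
3. `except` is skipped.
Result: 21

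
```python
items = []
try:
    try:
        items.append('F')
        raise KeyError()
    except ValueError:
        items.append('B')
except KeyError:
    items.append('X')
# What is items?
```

Step-by-step execution trace:
1. Inner try: `items.append('F')` → items = ['F'].
2. `raise KeyError()` raises KeyError.
3. Inner `except ValueError` does not match KeyError; exception propagates to outer try.
4. Outer `except KeyError` matches → `items.append('X')` → items = ['F', 'X'].
Result: ['F', 'X']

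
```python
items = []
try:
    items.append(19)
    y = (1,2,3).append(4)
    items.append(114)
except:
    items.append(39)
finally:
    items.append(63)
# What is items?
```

Step-by-step execution trace:
1. try: `items.append(19)` → items = [19].
2. `y = (1,2,3).append(4)` raises AttributeError; `items.append(114)` is not reached.
3. bare `except` matches → `items.append(39)` → items = [19, 39].
4. finally always runs: `items.append(63)` → items = [19, 39, 63].
Result: [19, 39, 63]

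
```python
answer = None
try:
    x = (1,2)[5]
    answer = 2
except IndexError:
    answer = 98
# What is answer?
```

Step-by-step execution trace:
1. `x = (1,2)[5]` raises IndexError.
2. `answer = 2` is not reached.
3. `except IndexError` matches → answer = 98.
Result: 98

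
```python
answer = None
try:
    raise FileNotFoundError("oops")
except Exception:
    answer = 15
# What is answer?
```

Step-by-step execution trace:
1. `raise FileNotFoundError(...)` raises FileNotFoundError.
2. `except Exception` matches (FileNotFoundError is a subclass of Exception) → answer = 15.
Result: 15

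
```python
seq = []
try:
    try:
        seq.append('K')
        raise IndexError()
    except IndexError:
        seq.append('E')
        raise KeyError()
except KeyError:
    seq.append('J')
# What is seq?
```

Step-by-step execution trace:
1. Inner try: `seq.append('K')` → seq = ['K'].
2. `raise IndexError()` raises IndexError.
3. Inner `except IndexError` matches → `seq.append('E')` → seq = ['K', 'E'].
4. `raise KeyError()` raises KeyError; propagates to outer try.
5. Outer `except KeyError` matches → `seq.append('J')` → seq = ['K', 'E', 'J'].
Result: ['K', 'E', 'J']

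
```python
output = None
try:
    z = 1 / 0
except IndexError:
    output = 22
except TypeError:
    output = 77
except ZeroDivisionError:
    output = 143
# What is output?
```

Step-by-step execution trace:
1. `z = 1 / 0` raises ZeroDivisionError.
2. `except IndexError` does not match ZeroDivisionError; skipped.
3. `except TypeError` does not match ZeroDivisionError; skipped.
4. `except ZeroDivisionError` matches → output = 143.
Result: 143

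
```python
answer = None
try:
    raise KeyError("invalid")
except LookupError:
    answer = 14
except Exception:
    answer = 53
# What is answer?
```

Step-by-step execution trace:
1. `raise KeyError(...)` raises KeyError.
2. `except LookupError` matches (KeyError is a subclass of LookupError) → answer = 14.
3. `except Exception` is not reached.
Result: 14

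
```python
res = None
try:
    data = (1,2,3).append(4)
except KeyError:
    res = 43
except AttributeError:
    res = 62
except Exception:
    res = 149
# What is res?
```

Step-by-step execution trace:
1. `data = (1,2,3).append(4)` raises AttributeError.
2. `except KeyError` does not match AttributeError; skipped.
3. `except AttributeError` matches → res = 62.
4. Remaining except clauses are skipped.
Result: 62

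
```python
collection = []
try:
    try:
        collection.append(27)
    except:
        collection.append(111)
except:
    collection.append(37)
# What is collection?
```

Step-by-step execution trace:
1. Inner try: `collection.append(27)` → collection = [27]. No exception raised.
2. Inner `except` is skipped.
3. Inner try completes normally; outer `except` is skipped.
Result: [27]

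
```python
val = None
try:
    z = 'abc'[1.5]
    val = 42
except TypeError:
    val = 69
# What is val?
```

Step-by-step execution trace:
1. `z = 'abc'[1.5]` raises TypeError.
2. `val = 42` is not reached.
3. `except TypeError` matches → val = 69.
Result: 69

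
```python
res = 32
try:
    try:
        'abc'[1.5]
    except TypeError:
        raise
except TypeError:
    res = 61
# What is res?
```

Step-by-step execution trace:
1. Inner try: `'abc'[1.5]` raises TypeError.
2. Inner `except TypeError` matches; bare `raise` re-raises the same TypeError.
3. Outer `except TypeError` matches → res = 61.
Result: 61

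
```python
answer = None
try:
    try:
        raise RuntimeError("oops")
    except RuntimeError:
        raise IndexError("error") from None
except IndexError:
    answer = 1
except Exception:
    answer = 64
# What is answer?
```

Step-by-step execution trace:
1. Inner try raises RuntimeError; inner `except RuntimeError` catches it.
2. `raise IndexError(...) from None` raises IndexError (from None suppresses __context__, but the active exception is still IndexError).
3. Outer `except IndexError` matches → answer = 1.
4. `except Exception` is not reached.
Result: 1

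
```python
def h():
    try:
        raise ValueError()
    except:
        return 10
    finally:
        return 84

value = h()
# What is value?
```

Step-by-step execution trace:
1. `h()` enters try: `raise ValueError()` raises ValueError.
2. bare `except` matches → `return 10` sets pending return value 10.
3. Before returning, `finally: return 84` runs and overrides the pending return.
4. h() returns 84 → value = 84.
Result: 84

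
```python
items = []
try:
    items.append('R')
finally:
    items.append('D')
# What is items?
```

Step-by-step execution trace:
1. try: `items.append('R')` → items = ['R'].
2. The try body completes without raising.
3. finally always runs: `items.append('D')` → items = ['R', 'D'].
Result: ['R', 'D']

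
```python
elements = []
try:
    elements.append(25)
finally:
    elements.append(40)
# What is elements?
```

Step-by-step execution trace:
1. try: `elements.append(25)` → elements = [25].
2. The try body completes without raising.
3. finally always runs: `elements.append(40)` → elements = [25, 40].
Result: [25, 40]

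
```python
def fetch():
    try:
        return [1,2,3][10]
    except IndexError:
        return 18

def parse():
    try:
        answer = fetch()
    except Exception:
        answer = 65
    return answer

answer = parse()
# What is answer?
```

Step-by-step execution trace:
1. `parse()` calls `fetch()`.
2. In fetch: `[1,2,3][10]` raises IndexError; `except IndexError` catches it → returns 18.
3. In parse: `answer = fetch()` → answer = 18. No exception reaches parse.
4. `except Exception` is skipped; parse returns 18.
5. answer = 18.
Result: 18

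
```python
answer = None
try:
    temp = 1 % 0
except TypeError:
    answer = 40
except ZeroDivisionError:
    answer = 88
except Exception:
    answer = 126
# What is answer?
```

Step-by-step execution trace:
1. `temp = 1 % 0` raises ZeroDivisionError.
2. `except TypeError` does not match ZeroDivisionError; skipped.
3. `except ZeroDivisionError` matches → answer = 88.
4. Remaining except clauses are skipped.
Result: 88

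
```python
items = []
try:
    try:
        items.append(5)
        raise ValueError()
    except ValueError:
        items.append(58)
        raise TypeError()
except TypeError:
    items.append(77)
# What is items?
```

Step-by-step execution trace:
1. Inner try: `items.append(5)` → items = [5].
2. `raise ValueError()` raises ValueError.
3. Inner `except ValueError` matches → `items.append(58)` → items = [5, 58].
4. `raise TypeError()` raises TypeError; propagates to outer try.
5. Outer `except TypeError` matches → `items.append(77)` → items = [5, 58, 77].
Result: [5, 58, 77]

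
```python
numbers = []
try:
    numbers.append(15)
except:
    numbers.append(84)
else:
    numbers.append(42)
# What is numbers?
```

Step-by-step execution trace:
1. try: `numbers.append(15)` → numbers = [15]. No exception raised.
2. `except` is skipped.
3. `else` runs (try completed without exception): `numbers.append(42)` → numbers = [15, 42].
Result: [15, 42]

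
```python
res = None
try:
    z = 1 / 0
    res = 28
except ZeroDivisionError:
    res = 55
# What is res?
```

Step-by-step execution trace:
1. `z = 1 / 0` raises ZeroDivisionError.
2. `res = 28` is not reached.
3. `except ZeroDivisionError` matches → res = 55.
Result: 55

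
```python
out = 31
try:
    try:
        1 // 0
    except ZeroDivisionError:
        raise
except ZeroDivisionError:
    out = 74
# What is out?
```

Step-by-step execution trace:
1. Inner try: `1 // 0` raises ZeroDivisionError.
2. Inner `except ZeroDivisionError` matches; bare `raise` re-raises the same ZeroDivisionError.
3. Outer `except ZeroDivisionError` matches → out = 74.
Result: 74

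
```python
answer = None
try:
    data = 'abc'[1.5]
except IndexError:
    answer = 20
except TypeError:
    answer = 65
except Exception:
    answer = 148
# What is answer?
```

Step-by-step execution trace:
1. `data = 'abc'[1.5]` raises TypeError.
2. `except IndexError` does not match TypeError; skipped.
3. `except TypeError` matches → answer = 65.
4. Remaining except clauses are skipped.
Result: 65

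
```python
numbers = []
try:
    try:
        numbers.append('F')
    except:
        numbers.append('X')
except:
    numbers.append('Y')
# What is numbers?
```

Step-by-step execution trace:
1. Inner try: `numbers.append('F')` → numbers = ['F']. No exception raised.
2. Inner `except` is skipped.
3. Inner try completes normally; outer `except` is skipped.
Result: ['F']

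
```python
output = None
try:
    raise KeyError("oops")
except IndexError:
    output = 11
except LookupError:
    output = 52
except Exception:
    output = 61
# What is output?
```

Step-by-step execution trace:
1. `raise KeyError(...)` raises KeyError.
2. `except IndexError` does not match (KeyError is not a subclass of IndexError); skipped.
3. `except LookupError` matches (KeyError is a subclass of LookupError) → output = 52.
4. `except Exception` is not reached.
Result: 52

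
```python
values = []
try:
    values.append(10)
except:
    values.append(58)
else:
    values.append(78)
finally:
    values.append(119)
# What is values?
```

Step-by-step execution trace:
1. try: `values.append(10)` → values = [10]. No exception raised.
2. `except` is skipped.
3. `else` runs: `values.append(78)` → values = [10, 78].
4. `finally` always runs: `values.append(119)` → values = [10, 78, 119].
Result: [10, 78, 119]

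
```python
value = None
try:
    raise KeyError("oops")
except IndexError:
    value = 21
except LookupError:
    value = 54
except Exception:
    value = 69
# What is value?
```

Step-by-step execution trace:
1. `raise KeyError(...)` raises KeyError.
2. `except IndexError` does not match (KeyError is not a subclass of IndexError); skipped.
3. `except LookupError` matches (KeyError is a subclass of LookupError) → value = 54.
4. `except Exception` is not reached.
Result: 54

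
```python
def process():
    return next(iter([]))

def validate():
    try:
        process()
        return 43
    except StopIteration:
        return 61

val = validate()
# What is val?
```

Step-by-step execution trace:
1. `validate()` calls `process()`.
2. `process()` evaluates `next(iter([]))`, which raises StopIteration; it propagates to the caller.
3. `return 43` is not reached.
4. `except StopIteration` in validate matches → returns 61.
5. val = 61.
Result: 61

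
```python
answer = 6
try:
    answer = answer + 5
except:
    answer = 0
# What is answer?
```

Step-by-step execution trace:
1. answer starts at 6.
2. try: `answer = answer + 5` → answer = 11. No exception raised.
3. `except` is skipped.
Result: 11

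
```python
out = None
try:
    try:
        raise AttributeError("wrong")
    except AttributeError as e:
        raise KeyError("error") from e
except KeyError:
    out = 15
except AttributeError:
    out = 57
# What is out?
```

Step-by-step execution trace:
1. Inner try raises AttributeError; inner `except AttributeError as e` catches it.
2. `raise KeyError(...) from e` raises KeyError (AttributeError is attached as __cause__, but only KeyError is active).
3. Outer `except KeyError` matches → out = 15.
4. `except AttributeError` is not reached.
Result: 15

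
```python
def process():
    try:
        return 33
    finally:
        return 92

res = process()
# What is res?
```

Step-by-step execution trace:
1. `process()` enters try: `return 33` sets pending return value 33.
2. Before returning, `finally: return 92` runs and overrides the pending return.
3. process() returns 92 → res = 92.
Result: 92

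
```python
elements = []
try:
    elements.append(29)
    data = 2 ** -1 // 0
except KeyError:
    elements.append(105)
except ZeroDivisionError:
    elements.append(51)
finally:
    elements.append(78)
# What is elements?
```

Step-by-step execution trace:
1. try: `elements.append(29)` → elements = [29].
2. `data = 2 ** -1 // 0` raises ZeroDivisionError.
3. `except KeyError` does not match ZeroDivisionError; skipped.
4. `except ZeroDivisionError` matches → `elements.append(51)` → elements = [29, 51].
5. finally always runs: `elements.append(78)` → elements = [29, 51, 78].
Result: [29, 51, 78]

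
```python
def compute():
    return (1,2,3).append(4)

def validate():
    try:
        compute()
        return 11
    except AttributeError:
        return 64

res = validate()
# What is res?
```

Step-by-step execution trace:
1. `validate()` calls `compute()`.
2. `compute()` evaluates `(1,2,3).append(4)`, which raises AttributeError; it propagates to the caller.
3. `return 11` is not reached.
4. `except AttributeError` in validate matches → returns 64.
5. res = 64.
Result: 64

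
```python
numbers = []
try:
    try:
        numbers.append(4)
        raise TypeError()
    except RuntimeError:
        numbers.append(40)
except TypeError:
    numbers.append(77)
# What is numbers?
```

Step-by-step execution trace:
1. Inner try: `numbers.append(4)` → numbers = [4].
2. `raise TypeError()` raises TypeError.
3. Inner `except RuntimeError` does not match TypeError; exception propagates to outer try.
4. Outer `except TypeError` matches → `numbers.append(77)` → numbers = [4, 77].
Result: [4, 77]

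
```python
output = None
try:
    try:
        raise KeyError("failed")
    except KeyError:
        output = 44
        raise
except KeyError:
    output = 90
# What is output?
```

Step-by-step execution trace:
1. Inner try: `raise KeyError("failed")` raises KeyError.
2. Inner `except KeyError` matches → output = 44.
3. bare `raise` re-raises the same KeyError.
4. Outer `except KeyError` matches → output = 90.
Result: 90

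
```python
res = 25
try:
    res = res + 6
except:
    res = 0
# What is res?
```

Step-by-step execution trace:
1. res starts at 25.
2. try: `res = res + 6` → res = 31. No exception raised.
3. `except` is skipped.
Result: 31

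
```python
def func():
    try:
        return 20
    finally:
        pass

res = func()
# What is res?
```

Step-by-step execution trace:
1. `func()` enters try: `return 20` sets pending return value 20.
2. Before returning, `finally: pass` runs (no effect).
3. func() returns 20 → res = 20.
Result: 20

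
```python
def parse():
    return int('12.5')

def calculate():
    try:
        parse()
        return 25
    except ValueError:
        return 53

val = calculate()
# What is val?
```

Step-by-step execution trace:
1. `calculate()` calls `parse()`.
2. `parse()` evaluates `int('12.5')`, which raises ValueError; it propagates to the caller.
3. `return 25` is not reached.
4. `except ValueError` in calculate matches → returns 53.
5. val = 53.
Result: 53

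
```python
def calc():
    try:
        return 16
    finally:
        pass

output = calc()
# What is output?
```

Step-by-step execution trace:
1. `calc()` enters try: `return 16` sets pending return value 16.
2. Before returning, `finally: pass` runs (no effect).
3. calc() returns 16 → output = 16.
Result: 16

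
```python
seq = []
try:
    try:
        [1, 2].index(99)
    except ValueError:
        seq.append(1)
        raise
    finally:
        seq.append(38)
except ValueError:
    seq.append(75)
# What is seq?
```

Step-by-step execution trace:
1. Inner try: `[1, 2].index(99)` raises ValueError.
2. Inner `except ValueError` matches → `seq.append(1)` → seq = [1].
3. bare `raise` re-raises ValueError.
4. Inner `finally` runs during unwinding: `seq.append(38)` → seq = [1, 38].
5. Outer `except ValueError` matches → `seq.append(75)` → seq = [1, 38, 75].
Result: [1, 38, 75]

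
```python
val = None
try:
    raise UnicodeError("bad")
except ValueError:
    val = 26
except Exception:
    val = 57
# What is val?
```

Step-by-step execution trace:
1. `raise UnicodeError(...)` raises UnicodeError.
2. `except ValueError` matches (UnicodeError is a subclass of ValueError) → val = 26.
3. `except Exception` is not reached.
Result: 26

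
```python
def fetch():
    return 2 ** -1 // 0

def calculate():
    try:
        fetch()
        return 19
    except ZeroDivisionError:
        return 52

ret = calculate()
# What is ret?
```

Step-by-step execution trace:
1. `calculate()` calls `fetch()`.
2. `fetch()` evaluates `2 ** -1 // 0`, which raises ZeroDivisionError; it propagates to the caller.
3. `return 19` is not reached.
4. `except ZeroDivisionError` in calculate matches → returns 52.
5. ret = 52.
Result: 52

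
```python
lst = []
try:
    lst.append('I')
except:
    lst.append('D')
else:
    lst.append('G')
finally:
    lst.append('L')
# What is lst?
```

Step-by-step execution trace:
1. try: `lst.append('I')` → lst = ['I']. No exception raised.
2. `except` is skipped.
3. `else` runs: `lst.append('G')` → lst = ['I', 'G'].
4. `finally` always runs: `lst.append('L')` → lst = ['I', 'G', 'L'].
Result: ['I', 'G', 'L']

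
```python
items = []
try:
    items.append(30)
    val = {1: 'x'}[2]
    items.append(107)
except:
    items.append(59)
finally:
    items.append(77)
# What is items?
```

Step-by-step execution trace:
1. try: `items.append(30)` → items = [30].
2. `val = {1: 'x'}[2]` raises KeyError; `items.append(107)` is not reached.
3. bare `except` matches → `items.append(59)` → items = [30, 59].
4. finally always runs: `items.append(77)` → items = [30, 59, 77].
Result: [30, 59, 77]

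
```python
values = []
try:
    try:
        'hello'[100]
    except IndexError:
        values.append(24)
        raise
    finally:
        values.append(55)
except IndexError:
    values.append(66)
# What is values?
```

Step-by-step execution trace:
1. Inner try: `'hello'[100]` raises IndexError.
2. Inner `except IndexError` matches → `values.append(24)` → values = [24].
3. bare `raise` re-raises IndexError.
4. Inner `finally` runs during unwinding: `values.append(55)` → values = [24, 55].
5. Outer `except IndexError` matches → `values.append(66)` → values = [24, 55, 66].
Result: [24, 55, 66]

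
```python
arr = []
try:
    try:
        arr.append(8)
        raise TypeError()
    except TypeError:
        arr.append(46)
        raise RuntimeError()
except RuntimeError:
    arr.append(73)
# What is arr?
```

Step-by-step execution trace:
1. Inner try: `arr.append(8)` → arr = [8].
2. `raise TypeError()` raises TypeError.
3. Inner `except TypeError` matches → `arr.append(46)` → arr = [8, 46].
4. `raise RuntimeError()` raises RuntimeError; propagates to outer try.
5. Outer `except RuntimeError` matches → `arr.append(73)` → arr = [8, 46, 73].
Result: [8, 46, 73]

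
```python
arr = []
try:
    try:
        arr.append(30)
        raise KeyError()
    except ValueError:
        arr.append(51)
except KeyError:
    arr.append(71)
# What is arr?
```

Step-by-step execution trace:
1. Inner try: `arr.append(30)` → arr = [30].
2. `raise KeyError()` raises KeyError.
3. Inner `except ValueError` does not match KeyError; exception propagates to outer try.
4. Outer `except KeyError` matches → `arr.append(71)` → arr = [30, 71].
Result: [30, 71]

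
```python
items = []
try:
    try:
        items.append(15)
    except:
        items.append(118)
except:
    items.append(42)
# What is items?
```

Step-by-step execution trace:
1. Inner try: `items.append(15)` → items = [15]. No exception raised.
2. Inner `except` is skipped.
3. Inner try completes normally; outer `except` is skipped.
Result: [15]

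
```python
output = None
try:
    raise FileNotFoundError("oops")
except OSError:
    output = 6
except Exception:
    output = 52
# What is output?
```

Step-by-step execution trace:
1. `raise FileNotFoundError(...)` raises FileNotFoundError.
2. `except OSError` matches (FileNotFoundError is a subclass of OSError) → output = 6.
3. `except Exception` is not reached.
Result: 6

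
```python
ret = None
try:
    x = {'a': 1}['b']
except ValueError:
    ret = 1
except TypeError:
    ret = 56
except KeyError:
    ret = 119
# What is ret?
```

Step-by-step execution trace:
1. `x = {'a': 1}['b']` raises KeyError.
2. `except ValueError` does not match KeyError; skipped.
3. `except TypeError` does not match KeyError; skipped.
4. `except KeyError` matches → ret = 119.
Result: 119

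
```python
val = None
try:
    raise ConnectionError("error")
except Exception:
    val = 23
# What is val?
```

Step-by-step execution trace:
1. `raise ConnectionError(...)` raises ConnectionError.
2. `except Exception` matches (ConnectionError is a subclass of Exception) → val = 23.
Result: 23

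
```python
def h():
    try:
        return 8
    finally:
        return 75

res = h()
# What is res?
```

Step-by-step execution trace:
1. `h()` enters try: `return 8` sets pending return value 8.
2. Before returning, `finally: return 75` runs and overrides the pending return.
3. h() returns 75 → res = 75.
Result: 75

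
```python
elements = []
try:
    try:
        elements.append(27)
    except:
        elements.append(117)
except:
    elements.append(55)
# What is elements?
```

Step-by-step execution trace:
1. Inner try: `elements.append(27)` → elements = [27]. No exception raised.
2. Inner `except` is skipped.
3. Inner try completes normally; outer `except` is skipped.
Result: [27]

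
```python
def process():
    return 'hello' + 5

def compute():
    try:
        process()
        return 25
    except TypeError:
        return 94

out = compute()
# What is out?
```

Step-by-step execution trace:
1. `compute()` calls `process()`.
2. `process()` evaluates `'hello' + 5`, which raises TypeError; it propagates to the caller.
3. `return 25` is not reached.
4. `except TypeError` in compute matches → returns 94.
5. out = 94.
Result: 94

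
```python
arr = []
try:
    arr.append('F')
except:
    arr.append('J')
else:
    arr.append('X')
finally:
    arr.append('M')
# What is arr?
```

Step-by-step execution trace:
1. try: `arr.append('F')` → arr = ['F']. No exception raised.
2. `except` is skipped.
3. `else` runs: `arr.append('X')` → arr = ['F', 'X'].
4. `finally` always runs: `arr.append('M')` → arr = ['F', 'X', 'M'].
Result: ['F', 'X', 'M']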